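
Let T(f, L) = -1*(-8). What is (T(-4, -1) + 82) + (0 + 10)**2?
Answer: 190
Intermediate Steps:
T(f, L) = 8
(T(-4, -1) + 82) + (0 + 10)**2 = (8 + 82) + (0 + 10)**2 = 90 + 10**2 = 90 + 100 = 190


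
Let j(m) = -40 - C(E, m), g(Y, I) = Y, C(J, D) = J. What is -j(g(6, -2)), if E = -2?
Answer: 38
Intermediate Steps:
j(m) = -38 (j(m) = -40 - 1*(-2) = -40 + 2 = -38)
-j(g(6, -2)) = -1*(-38) = 38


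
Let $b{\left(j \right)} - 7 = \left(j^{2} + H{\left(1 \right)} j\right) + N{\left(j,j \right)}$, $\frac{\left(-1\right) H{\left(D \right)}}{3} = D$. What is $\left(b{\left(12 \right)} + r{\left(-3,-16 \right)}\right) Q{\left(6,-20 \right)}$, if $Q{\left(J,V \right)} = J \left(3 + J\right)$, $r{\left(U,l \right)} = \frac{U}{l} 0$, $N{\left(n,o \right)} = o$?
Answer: $6858$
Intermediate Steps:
$H{\left(D \right)} = - 3 D$
$b{\left(j \right)} = 7 + j^{2} - 2 j$ ($b{\left(j \right)} = 7 + \left(\left(j^{2} + \left(-3\right) 1 j\right) + j\right) = 7 + \left(\left(j^{2} - 3 j\right) + j\right) = 7 + \left(j^{2} - 2 j\right) = 7 + j^{2} - 2 j$)
$r{\left(U,l \right)} = 0$
$\left(b{\left(12 \right)} + r{\left(-3,-16 \right)}\right) Q{\left(6,-20 \right)} = \left(\left(7 + 12^{2} - 24\right) + 0\right) 6 \left(3 + 6\right) = \left(\left(7 + 144 - 24\right) + 0\right) 6 \cdot 9 = \left(127 + 0\right) 54 = 127 \cdot 54 = 6858$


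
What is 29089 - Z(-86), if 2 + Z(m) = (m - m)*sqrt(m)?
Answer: 29091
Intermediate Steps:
Z(m) = -2 (Z(m) = -2 + (m - m)*sqrt(m) = -2 + 0*sqrt(m) = -2 + 0 = -2)
29089 - Z(-86) = 29089 - 1*(-2) = 29089 + 2 = 29091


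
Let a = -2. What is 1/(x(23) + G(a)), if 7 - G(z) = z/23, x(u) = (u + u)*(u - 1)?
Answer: 23/23439 ≈ 0.00098127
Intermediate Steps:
x(u) = 2*u*(-1 + u) (x(u) = (2*u)*(-1 + u) = 2*u*(-1 + u))
G(z) = 7 - z/23
1/(x(23) + G(a)) = 1/(2*23*(-1 + 23) + (7 - 1/23*(-2))) = 1/(2*23*22 + (7 + 2/23)) = 1/(1012 + 163/23) = 1/(23439/23) = 23/23439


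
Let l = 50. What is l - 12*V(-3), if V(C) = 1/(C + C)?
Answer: 52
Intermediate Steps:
V(C) = 1/(2*C)
l - 12*V(-3) = 50 - 6/(-3) = 50 - 6*(-1)/3 = 50 - 12*(-1/6) = 50 + 2 = 52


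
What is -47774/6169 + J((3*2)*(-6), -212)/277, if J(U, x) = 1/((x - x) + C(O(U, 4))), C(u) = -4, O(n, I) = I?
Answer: -52939761/6835252 ≈ -7.7451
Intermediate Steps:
J(U, x) = -1/4 (J(U, x) = 1/((x - x) - 4) = 1/(0 - 4) = 1/(-4) = -1/4)
-47774/6169 + J((3*2)*(-6), -212)/277 = -47774/6169 - 1/4/277 = -47774*1/6169 - 1/4*1/277 = -47774/6169 - 1/1108 = -52939761/6835252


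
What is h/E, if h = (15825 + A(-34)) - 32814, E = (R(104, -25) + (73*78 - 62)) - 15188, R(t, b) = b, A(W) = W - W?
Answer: 16989/9581 ≈ 1.7732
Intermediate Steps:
A(W) = 0
E = -9581 (E = (-25 + (73*78 - 62)) - 15188 = (-25 + (5694 - 62)) - 15188 = (-25 + 5632) - 15188 = 5607 - 15188 = -9581)
h = -16989 (h = (15825 + 0) - 32814 = 15825 - 32814 = -16989)
h/E = -16989/(-9581) = -16989*(-1/9581) = 16989/9581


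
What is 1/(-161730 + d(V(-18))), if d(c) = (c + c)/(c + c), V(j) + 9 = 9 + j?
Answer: -1/161729 ≈ -6.1832e-6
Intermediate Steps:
V(j) = j (V(j) = -9 + (9 + j) = j)
d(c) = 1 (d(c) = (2*c)/((2*c)) = (2*c)*(1/(2*c)) = 1)
1/(-161730 + d(V(-18))) = 1/(-161730 + 1) = 1/(-161729) = -1/161729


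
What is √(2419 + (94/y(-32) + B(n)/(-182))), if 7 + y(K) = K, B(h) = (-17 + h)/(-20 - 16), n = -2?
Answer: √2881692814/1092 ≈ 49.159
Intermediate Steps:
B(h) = 17/36 - h/36 (B(h) = (-17 + h)/(-36) = (-17 + h)*(-1/36) = 17/36 - h/36)
y(K) = -7 + K
√(2419 + (94/y(-32) + B(n)/(-182))) = √(2419 + (94/(-7 - 32) + (17/36 - 1/36*(-2))/(-182))) = √(2419 + (94/(-39) + (17/36 + 1/18)*(-1/182))) = √(2419 + (94*(-1/39) + (19/36)*(-1/182))) = √(2419 + (-94/39 - 19/6552)) = √(2419 - 15811/6552) = √(15833477/6552) = √2881692814/1092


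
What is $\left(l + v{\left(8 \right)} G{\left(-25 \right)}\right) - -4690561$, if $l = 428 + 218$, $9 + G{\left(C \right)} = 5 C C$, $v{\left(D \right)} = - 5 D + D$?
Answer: $4591495$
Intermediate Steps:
$v{\left(D \right)} = - 4 D$
$G{\left(C \right)} = -9 + 5 C^{2}$ ($G{\left(C \right)} = -9 + 5 C C = -9 + 5 C^{2}$)
$l = 646$
$\left(l + v{\left(8 \right)} G{\left(-25 \right)}\right) - -4690561 = \left(646 + \left(-4\right) 8 \left(-9 + 5 \left(-25\right)^{2}\right)\right) - -4690561 = \left(646 - 32 \left(-9 + 5 \cdot 625\right)\right) + 4690561 = \left(646 - 32 \left(-9 + 3125\right)\right) + 4690561 = \left(646 - 99712\right) + 4690561 = -99066 + 4690561 = 4591495$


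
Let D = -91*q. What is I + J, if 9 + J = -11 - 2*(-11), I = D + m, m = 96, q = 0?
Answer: 98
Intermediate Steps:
D = 0 (D = -91*0 = 0)
I = 96 (I = 0 + 96 = 96)
J = 2 (J = -9 + (-11 - 2*(-11)) = -9 + (-11 + 22) = -9 + 11 = 2)
I + J = 96 + 2 = 98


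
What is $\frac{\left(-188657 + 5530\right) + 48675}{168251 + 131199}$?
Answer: $- \frac{67226}{149725} \approx -0.449$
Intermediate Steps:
$\frac{\left(-188657 + 5530\right) + 48675}{168251 + 131199} = \frac{-183127 + 48675}{299450} = \left(-134452\right) \frac{1}{299450} = - \frac{67226}{149725}$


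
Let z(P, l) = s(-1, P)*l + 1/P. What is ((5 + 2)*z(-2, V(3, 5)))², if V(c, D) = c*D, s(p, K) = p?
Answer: 47089/4 ≈ 11772.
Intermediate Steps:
V(c, D) = D*c
z(P, l) = 1/P - l (z(P, l) = -l + 1/P = 1/P - l)
((5 + 2)*z(-2, V(3, 5)))² = ((5 + 2)*(1/(-2) - 5*3))² = (7*(-½ - 1*15))² = (7*(-½ - 15))² = (7*(-31/2))² = (-217/2)² = 47089/4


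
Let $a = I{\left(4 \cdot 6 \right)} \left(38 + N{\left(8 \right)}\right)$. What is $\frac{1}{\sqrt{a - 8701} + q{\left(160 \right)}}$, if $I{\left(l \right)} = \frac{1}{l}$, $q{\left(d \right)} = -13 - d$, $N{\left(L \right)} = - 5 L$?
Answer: $- \frac{2076}{463561} - \frac{2 i \sqrt{313239}}{463561} \approx -0.0044784 - 0.0024147 i$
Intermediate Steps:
$a = - \frac{1}{12}$ ($a = \frac{38 - 40}{4 \cdot 6} = \frac{38 - 40}{24} = \frac{1}{24} \left(-2\right) = - \frac{1}{12} \approx -0.083333$)
$\frac{1}{\sqrt{a - 8701} + q{\left(160 \right)}} = \frac{1}{\sqrt{- \frac{1}{12} - 8701} - 173} = \frac{1}{\sqrt{- \frac{104413}{12}} - 173} = \frac{1}{\frac{i \sqrt{313239}}{6} - 173} = \frac{1}{-173 + \frac{i \sqrt{313239}}{6}}$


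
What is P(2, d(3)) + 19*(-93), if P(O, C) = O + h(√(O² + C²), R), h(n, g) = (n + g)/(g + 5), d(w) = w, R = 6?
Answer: -19409/11 + √13/11 ≈ -1764.1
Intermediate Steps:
h(n, g) = (g + n)/(5 + g)
P(O, C) = 6/11 + O + √(C² + O²)/11 (P(O, C) = O + (6 + √(O² + C²))/(5 + 6) = O + (6 + √(C² + O²))/11 = O + (6/11 + √(C² + O²)/11) = 6/11 + O + √(C² + O²)/11)
P(2, d(3)) + 19*(-93) = (6/11 + 2 + √(3² + 2²)/11) + 19*(-93) = (6/11 + 2 + √(9 + 4)/11) - 1767 = (6/11 + 2 + √13/11) - 1767 = (28/11 + √13/11) - 1767 = -19409/11 + √13/11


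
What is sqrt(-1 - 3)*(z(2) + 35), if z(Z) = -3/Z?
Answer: 67*I ≈ 67.0*I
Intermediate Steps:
sqrt(-1 - 3)*(z(2) + 35) = sqrt(-1 - 3)*(-3/2 + 35) = sqrt(-4)*(-3*1/2 + 35) = (2*I)*(-3/2 + 35) = (2*I)*(67/2) = 67*I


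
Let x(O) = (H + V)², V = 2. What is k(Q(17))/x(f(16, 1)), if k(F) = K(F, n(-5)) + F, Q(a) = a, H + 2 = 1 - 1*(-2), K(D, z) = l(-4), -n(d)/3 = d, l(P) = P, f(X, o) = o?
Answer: 13/9 ≈ 1.4444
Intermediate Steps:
n(d) = -3*d
K(D, z) = -4
H = 1 (H = -2 + (1 - 1*(-2)) = -2 + (1 + 2) = -2 + 3 = 1)
x(O) = 9 (x(O) = (1 + 2)² = 3² = 9)
k(F) = -4 + F
k(Q(17))/x(f(16, 1)) = (-4 + 17)/9 = 13*(⅑) = 13/9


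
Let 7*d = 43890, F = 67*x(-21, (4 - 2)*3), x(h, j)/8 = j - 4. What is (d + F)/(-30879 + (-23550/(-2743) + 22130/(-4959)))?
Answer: -99869826654/419976658163 ≈ -0.23780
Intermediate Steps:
x(h, j) = -32 + 8*j (x(h, j) = 8*(j - 4) = 8*(-4 + j) = -32 + 8*j)
F = 1072 (F = 67*(-32 + 8*((4 - 2)*3)) = 67*(-32 + 8*(2*3)) = 67*(-32 + 8*6) = 67*(-32 + 48) = 67*16 = 1072)
d = 6270 (d = (1/7)*43890 = 6270)
(d + F)/(-30879 + (-23550/(-2743) + 22130/(-4959))) = (6270 + 1072)/(-30879 + (-23550/(-2743) + 22130/(-4959))) = 7342/(-30879 + (-23550*(-1/2743) + 22130*(-1/4959))) = 7342/(-30879 + (23550/2743 - 22130/4959)) = 7342/(-30879 + 56081860/13602537) = 7342/(-419976658163/13602537) = 7342*(-13602537/419976658163) = -99869826654/419976658163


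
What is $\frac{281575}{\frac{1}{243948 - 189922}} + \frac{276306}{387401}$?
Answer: $\frac{5893287718677256}{387401} \approx 1.5212 \cdot 10^{10}$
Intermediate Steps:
$\frac{281575}{\frac{1}{243948 - 189922}} + \frac{276306}{387401} = \frac{281575}{\frac{1}{54026}} + 276306 \cdot \frac{1}{387401} = 281575 \frac{1}{\frac{1}{54026}} + \frac{276306}{387401} = 281575 \cdot 54026 + \frac{276306}{387401} = 15212370950 + \frac{276306}{387401} = \frac{5893287718677256}{387401}$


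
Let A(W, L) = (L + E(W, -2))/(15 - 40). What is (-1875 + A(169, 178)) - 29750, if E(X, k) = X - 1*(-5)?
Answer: -790977/25 ≈ -31639.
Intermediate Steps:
E(X, k) = 5 + X (E(X, k) = X + 5 = 5 + X)
A(W, L) = -1/5 - L/25 - W/25 (A(W, L) = (L + (5 + W))/(15 - 40) = (5 + L + W)/(-25) = (5 + L + W)*(-1/25) = -1/5 - L/25 - W/25)
(-1875 + A(169, 178)) - 29750 = (-1875 + (-1/5 - 1/25*178 - 1/25*169)) - 29750 = (-1875 + (-1/5 - 178/25 - 169/25)) - 29750 = (-1875 - 352/25) - 29750 = -47227/25 - 29750 = -790977/25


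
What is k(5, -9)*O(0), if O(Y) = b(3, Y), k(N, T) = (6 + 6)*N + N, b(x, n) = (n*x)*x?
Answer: 0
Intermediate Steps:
b(x, n) = n*x²
k(N, T) = 13*N (k(N, T) = 12*N + N = 13*N)
O(Y) = 9*Y (O(Y) = Y*3² = Y*9 = 9*Y)
k(5, -9)*O(0) = (13*5)*(9*0) = 65*0 = 0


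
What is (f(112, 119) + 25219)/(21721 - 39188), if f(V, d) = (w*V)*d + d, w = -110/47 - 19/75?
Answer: 32541454/61571175 ≈ 0.52852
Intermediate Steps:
w = -9143/3525 (w = -110*1/47 - 19*1/75 = -110/47 - 19/75 = -9143/3525 ≈ -2.5938)
f(V, d) = d - 9143*V*d/3525 (f(V, d) = (-9143*V/3525)*d + d = -9143*V*d/3525 + d = d - 9143*V*d/3525)
(f(112, 119) + 25219)/(21721 - 39188) = ((1/3525)*119*(3525 - 9143*112) + 25219)/(21721 - 39188) = ((1/3525)*119*(3525 - 1024016) + 25219)/(-17467) = ((1/3525)*119*(-1020491) + 25219)*(-1/17467) = (-121438429/3525 + 25219)*(-1/17467) = -32541454/3525*(-1/17467) = 32541454/61571175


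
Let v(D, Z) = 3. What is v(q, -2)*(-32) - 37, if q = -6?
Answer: -133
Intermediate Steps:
v(q, -2)*(-32) - 37 = 3*(-32) - 37 = -96 - 37 = -133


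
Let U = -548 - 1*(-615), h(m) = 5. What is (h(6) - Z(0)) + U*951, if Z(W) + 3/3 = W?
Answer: 63723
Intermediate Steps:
U = 67 (U = -548 + 615 = 67)
Z(W) = -1 + W
(h(6) - Z(0)) + U*951 = (5 - (-1 + 0)) + 67*951 = (5 - 1*(-1)) + 63717 = (5 + 1) + 63717 = 6 + 63717 = 63723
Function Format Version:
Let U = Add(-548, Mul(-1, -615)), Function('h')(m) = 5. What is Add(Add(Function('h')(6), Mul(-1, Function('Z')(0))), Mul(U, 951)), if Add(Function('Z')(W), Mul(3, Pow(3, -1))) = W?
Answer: 63723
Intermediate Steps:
U = 67 (U = Add(-548, 615) = 67)
Function('Z')(W) = Add(-1, W)
Add(Add(Function('h')(6), Mul(-1, Function('Z')(0))), Mul(U, 951)) = Add(Add(5, Mul(-1, Add(-1, 0))), Mul(67, 951)) = Add(Add(5, Mul(-1, -1)), 63717) = Add(Add(5, 1), 63717) = Add(6, 63717) = 63723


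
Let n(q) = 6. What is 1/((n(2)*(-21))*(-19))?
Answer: 1/2394 ≈ 0.00041771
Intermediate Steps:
1/((n(2)*(-21))*(-19)) = 1/((6*(-21))*(-19)) = 1/(-126*(-19)) = 1/2394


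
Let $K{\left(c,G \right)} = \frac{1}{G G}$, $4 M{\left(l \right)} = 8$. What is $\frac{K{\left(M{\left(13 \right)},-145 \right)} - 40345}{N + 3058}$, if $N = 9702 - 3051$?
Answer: $- \frac{848253624}{204131725} \approx -4.1554$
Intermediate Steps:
$M{\left(l \right)} = 2$ ($M{\left(l \right)} = \frac{1}{4} \cdot 8 = 2$)
$K{\left(c,G \right)} = \frac{1}{G^{2}}$
$N = 6651$ ($N = 9702 - 3051 = 6651$)
$\frac{K{\left(M{\left(13 \right)},-145 \right)} - 40345}{N + 3058} = \frac{\frac{1}{21025} - 40345}{6651 + 3058} = \frac{\frac{1}{21025} - 40345}{9709} = \left(- \frac{848253624}{21025}\right) \frac{1}{9709} = - \frac{848253624}{204131725}$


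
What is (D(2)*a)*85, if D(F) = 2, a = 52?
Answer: 8840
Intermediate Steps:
(D(2)*a)*85 = (2*52)*85 = 104*85 = 8840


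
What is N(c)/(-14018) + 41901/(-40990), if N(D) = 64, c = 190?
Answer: -294995789/287298910 ≈ -1.0268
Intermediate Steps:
N(c)/(-14018) + 41901/(-40990) = 64/(-14018) + 41901/(-40990) = 64*(-1/14018) + 41901*(-1/40990) = -32/7009 - 41901/40990 = -294995789/287298910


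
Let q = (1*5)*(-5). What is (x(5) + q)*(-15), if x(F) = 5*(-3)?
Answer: 600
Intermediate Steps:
q = -25 (q = 5*(-5) = -25)
x(F) = -15
(x(5) + q)*(-15) = (-15 - 25)*(-15) = -40*(-15) = 600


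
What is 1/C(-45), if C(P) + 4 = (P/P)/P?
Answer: -45/181 ≈ -0.24862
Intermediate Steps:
C(P) = -4 + 1/P (C(P) = -4 + (P/P)/P = -4 + 1/P)
1/C(-45) = 1/(-4 + 1/(-45)) = 1/(-4 - 1/45) = 1/(-181/45) = -45/181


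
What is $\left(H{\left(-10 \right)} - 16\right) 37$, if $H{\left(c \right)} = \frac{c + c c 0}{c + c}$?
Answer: $- \frac{1147}{2} \approx -573.5$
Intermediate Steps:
$H{\left(c \right)} = \frac{1}{2}$ ($H{\left(c \right)} = \frac{c + c^{2} \cdot 0}{2 c} = \left(c + 0\right) \frac{1}{2 c} = c \frac{1}{2 c} = \frac{1}{2}$)
$\left(H{\left(-10 \right)} - 16\right) 37 = \left(\frac{1}{2} - 16\right) 37 = \left(- \frac{31}{2}\right) 37 = - \frac{1147}{2}$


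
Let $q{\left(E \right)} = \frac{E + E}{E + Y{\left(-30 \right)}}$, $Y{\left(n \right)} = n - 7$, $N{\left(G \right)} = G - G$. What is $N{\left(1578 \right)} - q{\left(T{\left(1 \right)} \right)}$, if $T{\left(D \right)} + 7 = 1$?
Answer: $- \frac{12}{43} \approx -0.27907$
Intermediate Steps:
$T{\left(D \right)} = -6$ ($T{\left(D \right)} = -7 + 1 = -6$)
$N{\left(G \right)} = 0$
$Y{\left(n \right)} = -7 + n$
$q{\left(E \right)} = \frac{2 E}{-37 + E}$ ($q{\left(E \right)} = \frac{E + E}{E - 37} = \frac{2 E}{E - 37} = \frac{2 E}{-37 + E}$)
$N{\left(1578 \right)} - q{\left(T{\left(1 \right)} \right)} = 0 - 2 \left(-6\right) \frac{1}{-37 - 6} = 0 - 2 \left(-6\right) \frac{1}{-43} = 0 - 2 \left(-6\right) \left(- \frac{1}{43}\right) = 0 - \frac{12}{43} = - \frac{12}{43}$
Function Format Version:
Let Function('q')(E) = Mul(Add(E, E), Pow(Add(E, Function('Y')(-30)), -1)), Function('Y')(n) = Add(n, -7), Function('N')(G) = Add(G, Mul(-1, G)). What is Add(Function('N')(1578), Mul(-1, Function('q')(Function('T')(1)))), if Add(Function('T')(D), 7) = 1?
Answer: Rational(-12, 43) ≈ -0.27907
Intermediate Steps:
Function('T')(D) = -6 (Function('T')(D) = Add(-7, 1) = -6)
Function('N')(G) = 0
Function('Y')(n) = Add(-7, n)
Function('q')(E) = Mul(2, E, Pow(Add(-37, E), -1)) (Function('q')(E) = Mul(Add(E, E), Pow(Add(E, Add(-7, -30)), -1)) = Mul(Mul(2, E), Pow(Add(E, -37), -1)) = Mul(Mul(2, E), Pow(Add(-37, E), -1)) = Mul(2, E, Pow(Add(-37, E), -1)))
Add(Function('N')(1578), Mul(-1, Function('q')(Function('T')(1)))) = Add(0, Mul(-1, Mul(2, -6, Pow(Add(-37, -6), -1)))) = Add(0, Mul(-1, Mul(2, -6, Pow(-43, -1)))) = Add(0, Mul(-1, Mul(2, -6, Rational(-1, 43)))) = Add(0, Mul(-1, Rational(12, 43))) = Add(0, Rational(-12, 43)) = Rational(-12, 43)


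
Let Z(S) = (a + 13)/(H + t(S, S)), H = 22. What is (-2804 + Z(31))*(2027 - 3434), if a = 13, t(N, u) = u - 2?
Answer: 67056682/17 ≈ 3.9445e+6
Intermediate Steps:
t(N, u) = -2 + u
Z(S) = 26/(20 + S) (Z(S) = (13 + 13)/(22 + (-2 + S)) = 26/(20 + S))
(-2804 + Z(31))*(2027 - 3434) = (-2804 + 26/(20 + 31))*(2027 - 3434) = (-2804 + 26/51)*(-1407) = -142978/51*(-1407) = 67056682/17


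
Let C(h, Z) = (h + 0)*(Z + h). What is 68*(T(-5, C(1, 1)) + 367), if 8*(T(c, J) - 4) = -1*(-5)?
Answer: 50541/2 ≈ 25271.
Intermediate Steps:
C(h, Z) = h*(Z + h)
T(c, J) = 37/8 (T(c, J) = 4 + (-1*(-5))/8 = 4 + (1/8)*5 = 4 + 5/8 = 37/8)
68*(T(-5, C(1, 1)) + 367) = 68*(37/8 + 367) = 68*(2973/8) = 50541/2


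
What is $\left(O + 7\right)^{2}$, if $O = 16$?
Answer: $529$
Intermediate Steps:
$\left(O + 7\right)^{2} = \left(16 + 7\right)^{2} = 23^{2} = 529$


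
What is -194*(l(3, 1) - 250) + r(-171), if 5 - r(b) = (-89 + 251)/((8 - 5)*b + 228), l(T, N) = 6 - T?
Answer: 4552739/95 ≈ 47924.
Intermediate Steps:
r(b) = 5 - 162/(228 + 3*b) (r(b) = 5 - (-89 + 251)/((8 - 5)*b + 228) = 5 - 162/(3*b + 228) = 5 - 162/(228 + 3*b))
-194*(l(3, 1) - 250) + r(-171) = -194*((6 - 1*3) - 250) + (326 + 5*(-171))/(76 - 171) = -194*((6 - 3) - 250) + (326 - 855)/(-95) = -194*(3 - 250) - 1/95*(-529) = -194*(-247) + 529/95 = 47918 + 529/95 = 4552739/95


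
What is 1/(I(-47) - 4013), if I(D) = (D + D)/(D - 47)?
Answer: -1/4012 ≈ -0.00024925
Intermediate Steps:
I(D) = 2*D/(-47 + D) (I(D) = (2*D)/(-47 + D) = 2*D/(-47 + D))
1/(I(-47) - 4013) = 1/(2*(-47)/(-47 - 47) - 4013) = 1/(2*(-47)/(-94) - 4013) = 1/(2*(-47)*(-1/94) - 4013) = 1/(1 - 4013) = 1/(-4012) = -1/4012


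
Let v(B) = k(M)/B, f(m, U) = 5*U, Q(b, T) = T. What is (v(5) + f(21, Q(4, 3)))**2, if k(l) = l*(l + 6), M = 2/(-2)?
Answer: 196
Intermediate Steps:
M = -1 (M = 2*(-1/2) = -1)
k(l) = l*(6 + l)
v(B) = -5/B (v(B) = (-(6 - 1))/B = (-1*5)/B = -5/B)
(v(5) + f(21, Q(4, 3)))**2 = (-5/5 + 5*3)**2 = (-5*1/5 + 15)**2 = (-1 + 15)**2 = 14**2 = 196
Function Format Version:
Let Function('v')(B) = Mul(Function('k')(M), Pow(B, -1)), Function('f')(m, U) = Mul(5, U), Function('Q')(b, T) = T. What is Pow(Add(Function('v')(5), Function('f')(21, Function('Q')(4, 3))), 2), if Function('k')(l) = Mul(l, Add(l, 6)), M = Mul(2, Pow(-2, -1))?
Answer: 196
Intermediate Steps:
M = -1 (M = Mul(2, Rational(-1, 2)) = -1)
Function('k')(l) = Mul(l, Add(6, l))
Function('v')(B) = Mul(-5, Pow(B, -1)) (Function('v')(B) = Mul(Mul(-1, Add(6, -1)), Pow(B, -1)) = Mul(Mul(-1, 5), Pow(B, -1)) = Mul(-5, Pow(B, -1)))
Pow(Add(Function('v')(5), Function('f')(21, Function('Q')(4, 3))), 2) = Pow(Add(Mul(-5, Pow(5, -1)), Mul(5, 3)), 2) = Pow(Add(Mul(-5, Rational(1, 5)), 15), 2) = Pow(Add(-1, 15), 2) = Pow(14, 2) = 196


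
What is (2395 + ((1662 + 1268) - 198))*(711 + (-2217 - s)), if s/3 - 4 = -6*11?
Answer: -6767640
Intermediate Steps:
s = -186 (s = 12 + 3*(-6*11) = 12 + 3*(-66) = 12 - 198 = -186)
(2395 + ((1662 + 1268) - 198))*(711 + (-2217 - s)) = (2395 + ((1662 + 1268) - 198))*(711 + (-2217 - 1*(-186))) = (2395 + (2930 - 198))*(711 + (-2217 + 186)) = (2395 + 2732)*(711 - 2031) = 5127*(-1320) = -6767640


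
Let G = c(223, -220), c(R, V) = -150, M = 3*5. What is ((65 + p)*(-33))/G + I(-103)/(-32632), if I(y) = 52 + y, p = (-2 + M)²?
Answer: 41998659/815800 ≈ 51.482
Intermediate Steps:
M = 15
G = -150
p = 169 (p = (-2 + 15)² = 13² = 169)
((65 + p)*(-33))/G + I(-103)/(-32632) = ((65 + 169)*(-33))/(-150) + (52 - 103)/(-32632) = (234*(-33))*(-1/150) - 51*(-1/32632) = -7722*(-1/150) + 51/32632 = 1287/25 + 51/32632 = 41998659/815800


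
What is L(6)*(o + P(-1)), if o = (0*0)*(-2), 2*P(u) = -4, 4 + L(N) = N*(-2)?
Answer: 32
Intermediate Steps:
L(N) = -4 - 2*N (L(N) = -4 + N*(-2) = -4 - 2*N)
P(u) = -2 (P(u) = (½)*(-4) = -2)
o = 0 (o = 0*(-2) = 0)
L(6)*(o + P(-1)) = (-4 - 2*6)*(0 - 2) = (-4 - 12)*(-2) = -16*(-2) = 32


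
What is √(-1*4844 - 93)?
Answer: I*√4937 ≈ 70.264*I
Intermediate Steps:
√(-1*4844 - 93) = √(-4844 - 93) = √(-4937) = I*√4937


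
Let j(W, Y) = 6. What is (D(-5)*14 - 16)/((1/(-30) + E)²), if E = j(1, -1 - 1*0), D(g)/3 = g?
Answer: -203400/32041 ≈ -6.3481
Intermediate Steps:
D(g) = 3*g
E = 6
(D(-5)*14 - 16)/((1/(-30) + E)²) = ((3*(-5))*14 - 16)/((1/(-30) + 6)²) = (-15*14 - 16)/((-1/30 + 6)²) = (-210 - 16)/((179/30)²) = -226/32041/900 = -226*900/32041 = -203400/32041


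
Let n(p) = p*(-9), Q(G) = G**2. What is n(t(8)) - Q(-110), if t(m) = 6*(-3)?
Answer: -11938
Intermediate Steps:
t(m) = -18
n(p) = -9*p
n(t(8)) - Q(-110) = -9*(-18) - 1*(-110)**2 = 162 - 1*12100 = 162 - 12100 = -11938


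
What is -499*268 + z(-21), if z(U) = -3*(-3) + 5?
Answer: -133718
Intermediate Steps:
z(U) = 14 (z(U) = 9 + 5 = 14)
-499*268 + z(-21) = -499*268 + 14 = -133732 + 14 = -133718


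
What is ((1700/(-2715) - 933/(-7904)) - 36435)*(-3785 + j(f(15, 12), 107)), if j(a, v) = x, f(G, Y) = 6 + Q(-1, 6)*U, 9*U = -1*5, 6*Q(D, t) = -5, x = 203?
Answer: 93356792625417/715312 ≈ 1.3051e+8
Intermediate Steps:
Q(D, t) = -⅚ (Q(D, t) = (⅙)*(-5) = -⅚)
U = -5/9 (U = (-1*5)/9 = (⅑)*(-5) = -5/9 ≈ -0.55556)
f(G, Y) = 349/54 (f(G, Y) = 6 - ⅚*(-5/9) = 6 + 25/54 = 349/54)
j(a, v) = 203
((1700/(-2715) - 933/(-7904)) - 36435)*(-3785 + j(f(15, 12), 107)) = ((1700/(-2715) - 933/(-7904)) - 36435)*(-3785 + 203) = ((1700*(-1/2715) - 933*(-1/7904)) - 36435)*(-3582) = ((-340/543 + 933/7904) - 36435)*(-3582) = (-2180741/4291872 - 36435)*(-3582) = -156376537061/4291872*(-3582) = 93356792625417/715312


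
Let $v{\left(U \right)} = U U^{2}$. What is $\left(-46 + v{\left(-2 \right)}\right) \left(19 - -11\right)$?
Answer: $-1620$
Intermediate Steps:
$v{\left(U \right)} = U^{3}$
$\left(-46 + v{\left(-2 \right)}\right) \left(19 - -11\right) = \left(-46 + \left(-2\right)^{3}\right) \left(19 - -11\right) = \left(-46 - 8\right) \left(19 + 11\right) = \left(-54\right) 30 = -1620$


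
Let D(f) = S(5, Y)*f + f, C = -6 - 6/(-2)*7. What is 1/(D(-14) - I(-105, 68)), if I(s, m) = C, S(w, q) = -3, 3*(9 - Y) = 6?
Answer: 1/13 ≈ 0.076923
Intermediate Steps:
Y = 7 (Y = 9 - 1/3*6 = 9 - 2 = 7)
C = 15 (C = -6 - 6*(-1/2)*7 = -6 + 3*7 = -6 + 21 = 15)
D(f) = -2*f (D(f) = -3*f + f = -2*f)
I(s, m) = 15
1/(D(-14) - I(-105, 68)) = 1/(-2*(-14) - 1*15) = 1/(28 - 15) = 1/13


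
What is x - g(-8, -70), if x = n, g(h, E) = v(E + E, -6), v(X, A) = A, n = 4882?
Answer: 4888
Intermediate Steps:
g(h, E) = -6
x = 4882
x - g(-8, -70) = 4882 - 1*(-6) = 4882 + 6 = 4888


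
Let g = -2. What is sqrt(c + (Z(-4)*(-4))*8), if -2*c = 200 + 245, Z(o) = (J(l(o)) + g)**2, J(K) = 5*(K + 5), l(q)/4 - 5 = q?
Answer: I*sqrt(237562)/2 ≈ 243.7*I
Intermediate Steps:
l(q) = 20 + 4*q
J(K) = 25 + 5*K (J(K) = 5*(5 + K) = 25 + 5*K)
Z(o) = (123 + 20*o)**2 (Z(o) = ((25 + 5*(20 + 4*o)) - 2)**2 = ((25 + (100 + 20*o)) - 2)**2 = ((125 + 20*o) - 2)**2 = (123 + 20*o)**2)
c = -445/2 (c = -(200 + 245)/2 = -1/2*445 = -445/2 ≈ -222.50)
sqrt(c + (Z(-4)*(-4))*8) = sqrt(-445/2 + ((123 + 20*(-4))**2*(-4))*8) = sqrt(-445/2 + ((123 - 80)**2*(-4))*8) = sqrt(-445/2 + (43**2*(-4))*8) = sqrt(-445/2 + (1849*(-4))*8) = sqrt(-445/2 - 7396*8) = sqrt(-445/2 - 59168) = sqrt(-118781/2) = I*sqrt(237562)/2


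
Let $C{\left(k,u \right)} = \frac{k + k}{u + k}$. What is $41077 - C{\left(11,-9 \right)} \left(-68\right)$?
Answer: $41825$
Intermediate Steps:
$C{\left(k,u \right)} = \frac{2 k}{k + u}$
$41077 - C{\left(11,-9 \right)} \left(-68\right) = 41077 - 2 \cdot 11 \frac{1}{11 - 9} \left(-68\right) = 41077 - 2 \cdot 11 \cdot \frac{1}{2} \left(-68\right) = 41077 - 11 \left(-68\right) = 41077 - -748 = 41077 + 748 = 41825$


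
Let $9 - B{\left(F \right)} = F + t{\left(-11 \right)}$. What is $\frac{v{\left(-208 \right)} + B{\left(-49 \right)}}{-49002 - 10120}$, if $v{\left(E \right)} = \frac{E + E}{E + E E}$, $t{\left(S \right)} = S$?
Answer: $- \frac{14281}{12238254} \approx -0.0011669$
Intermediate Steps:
$v{\left(E \right)} = \frac{2 E}{E + E^{2}}$
$B{\left(F \right)} = 20 - F$ ($B{\left(F \right)} = 9 - \left(F - 11\right) = 9 - \left(-11 + F\right) = 20 - F$)
$\frac{v{\left(-208 \right)} + B{\left(-49 \right)}}{-49002 - 10120} = \frac{\frac{2}{1 - 208} + \left(20 - -49\right)}{-49002 - 10120} = \frac{\frac{2}{-207} + \left(20 + 49\right)}{-59122} = \left(2 \left(- \frac{1}{207}\right) + 69\right) \left(- \frac{1}{59122}\right) = \left(- \frac{2}{207} + 69\right) \left(- \frac{1}{59122}\right) = \frac{14281}{207} \left(- \frac{1}{59122}\right) = - \frac{14281}{12238254}$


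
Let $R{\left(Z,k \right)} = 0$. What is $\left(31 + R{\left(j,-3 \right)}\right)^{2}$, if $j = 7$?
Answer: $961$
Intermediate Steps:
$\left(31 + R{\left(j,-3 \right)}\right)^{2} = \left(31 + 0\right)^{2} = 31^{2} = 961$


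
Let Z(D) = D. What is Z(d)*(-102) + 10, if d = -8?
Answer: 826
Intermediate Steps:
Z(d)*(-102) + 10 = -8*(-102) + 10 = 816 + 10 = 826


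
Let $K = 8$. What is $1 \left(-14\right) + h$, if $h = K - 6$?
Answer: $-12$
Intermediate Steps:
$h = 2$ ($h = 8 - 6 = 2$)
$1 \left(-14\right) + h = 1 \left(-14\right) + 2 = -14 + 2 = -12$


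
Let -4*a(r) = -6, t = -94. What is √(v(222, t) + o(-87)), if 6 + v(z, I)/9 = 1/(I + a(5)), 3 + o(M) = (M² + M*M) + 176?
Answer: √522167495/185 ≈ 123.52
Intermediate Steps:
a(r) = 3/2 (a(r) = -¼*(-6) = 3/2)
o(M) = 173 + 2*M² (o(M) = -3 + ((M² + M*M) + 176) = -3 + ((M² + M²) + 176) = -3 + (2*M² + 176) = -3 + (176 + 2*M²) = 173 + 2*M²)
v(z, I) = -54 + 9/(3/2 + I) (v(z, I) = -54 + 9/(I + 3/2) = -54 + 9/(3/2 + I))
√(v(222, t) + o(-87)) = √(36*(-4 - 3*(-94))/(3 + 2*(-94)) + (173 + 2*(-87)²)) = √(36*(-4 + 282)/(3 - 188) + (173 + 2*7569)) = √(36*278/(-185) + (173 + 15138)) = √(36*(-1/185)*278 + 15311) = √(-10008/185 + 15311) = √(2822527/185) = √522167495/185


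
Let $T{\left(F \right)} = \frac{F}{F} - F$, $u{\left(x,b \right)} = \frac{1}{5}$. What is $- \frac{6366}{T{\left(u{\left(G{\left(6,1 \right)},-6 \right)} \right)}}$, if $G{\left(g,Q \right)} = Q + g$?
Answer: $- \frac{15915}{2} \approx -7957.5$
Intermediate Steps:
$u{\left(x,b \right)} = \frac{1}{5}$
$T{\left(F \right)} = 1 - F$
$- \frac{6366}{T{\left(u{\left(G{\left(6,1 \right)},-6 \right)} \right)}} = - \frac{6366}{1 - \frac{1}{5}} = - \frac{6366}{\frac{4}{5}} = \left(-6366\right) \frac{5}{4} = - \frac{15915}{2}$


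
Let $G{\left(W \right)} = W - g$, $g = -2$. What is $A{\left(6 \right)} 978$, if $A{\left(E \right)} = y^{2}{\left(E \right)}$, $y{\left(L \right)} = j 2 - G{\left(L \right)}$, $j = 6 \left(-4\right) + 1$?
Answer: $2851848$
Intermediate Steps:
$j = -23$ ($j = -24 + 1 = -23$)
$G{\left(W \right)} = 2 + W$ ($G{\left(W \right)} = W - -2 = W + 2 = 2 + W$)
$y{\left(L \right)} = -48 - L$ ($y{\left(L \right)} = \left(-23\right) 2 - \left(2 + L\right) = -46 - \left(2 + L\right) = -48 - L$)
$A{\left(E \right)} = \left(-48 - E\right)^{2}$
$A{\left(6 \right)} 978 = \left(48 + 6\right)^{2} \cdot 978 = 54^{2} \cdot 978 = 2916 \cdot 978 = 2851848$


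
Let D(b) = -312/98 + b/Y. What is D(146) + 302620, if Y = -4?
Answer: 29652871/98 ≈ 3.0258e+5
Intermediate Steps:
D(b) = -156/49 - b/4 (D(b) = -312/98 + b/(-4) = -312*1/98 + b*(-1/4) = -156/49 - b/4)
D(146) + 302620 = (-156/49 - 1/4*146) + 302620 = (-156/49 - 73/2) + 302620 = -3889/98 + 302620 = 29652871/98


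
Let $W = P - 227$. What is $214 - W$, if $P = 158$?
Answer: $283$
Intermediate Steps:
$W = -69$ ($W = 158 - 227 = -69$)
$214 - W = 214 - -69 = 214 + 69 = 283$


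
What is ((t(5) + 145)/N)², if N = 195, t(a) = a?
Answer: 100/169 ≈ 0.59172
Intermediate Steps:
((t(5) + 145)/N)² = ((5 + 145)/195)² = (150*(1/195))² = (10/13)² = 100/169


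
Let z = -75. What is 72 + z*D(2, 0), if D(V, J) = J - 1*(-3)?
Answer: -153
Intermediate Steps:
D(V, J) = 3 + J (D(V, J) = J + 3 = 3 + J)
72 + z*D(2, 0) = 72 - 75*(3 + 0) = 72 - 75*3 = 72 - 225 = -153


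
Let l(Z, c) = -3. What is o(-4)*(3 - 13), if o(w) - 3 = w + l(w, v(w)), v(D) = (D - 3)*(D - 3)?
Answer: 40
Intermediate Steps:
v(D) = (-3 + D)² (v(D) = (-3 + D)*(-3 + D) = (-3 + D)²)
o(w) = w (o(w) = 3 + (w - 3) = 3 + (-3 + w) = w)
o(-4)*(3 - 13) = -4*(3 - 13) = -4*(-10) = 40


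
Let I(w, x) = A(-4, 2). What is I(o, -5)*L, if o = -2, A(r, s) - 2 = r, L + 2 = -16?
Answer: 36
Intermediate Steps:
L = -18 (L = -2 - 16 = -18)
A(r, s) = 2 + r
I(w, x) = -2 (I(w, x) = 2 - 4 = -2)
I(o, -5)*L = -2*(-18) = 36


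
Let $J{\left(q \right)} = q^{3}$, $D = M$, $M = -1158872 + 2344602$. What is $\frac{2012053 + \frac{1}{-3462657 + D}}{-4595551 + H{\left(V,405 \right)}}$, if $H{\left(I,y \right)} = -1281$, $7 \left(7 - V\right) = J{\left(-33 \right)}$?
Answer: $- \frac{2290648900565}{5233325447632} \approx -0.4377$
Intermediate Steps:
$M = 1185730$
$D = 1185730$
$V = \frac{35986}{7}$ ($V = 7 - \frac{\left(-33\right)^{3}}{7} = 7 - - \frac{35937}{7} = 7 + \frac{35937}{7} = \frac{35986}{7} \approx 5140.9$)
$\frac{2012053 + \frac{1}{-3462657 + D}}{-4595551 + H{\left(V,405 \right)}} = \frac{2012053 + \frac{1}{-3462657 + 1185730}}{-4595551 - 1281} = \frac{2012053 + \frac{1}{-2276927}}{-4596832} = \left(2012053 - \frac{1}{2276927}\right) \left(- \frac{1}{4596832}\right) = \frac{4581297801130}{2276927} \left(- \frac{1}{4596832}\right) = - \frac{2290648900565}{5233325447632}$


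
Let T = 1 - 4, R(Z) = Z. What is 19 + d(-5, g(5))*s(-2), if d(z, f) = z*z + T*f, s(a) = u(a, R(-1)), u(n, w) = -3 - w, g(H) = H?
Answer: -1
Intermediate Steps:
T = -3
s(a) = -2 (s(a) = -3 - 1*(-1) = -3 + 1 = -2)
d(z, f) = z² - 3*f (d(z, f) = z*z - 3*f = z² - 3*f)
19 + d(-5, g(5))*s(-2) = 19 + ((-5)² - 3*5)*(-2) = 19 + (25 - 15)*(-2) = 19 + 10*(-2) = 19 - 20 = -1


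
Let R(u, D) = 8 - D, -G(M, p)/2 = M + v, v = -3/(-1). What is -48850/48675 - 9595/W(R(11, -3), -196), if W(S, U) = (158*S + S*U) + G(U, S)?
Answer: 18618937/62304 ≈ 298.84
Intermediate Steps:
v = 3 (v = -3*(-1) = 3)
G(M, p) = -6 - 2*M (G(M, p) = -2*(M + 3) = -2*(3 + M) = -6 - 2*M)
W(S, U) = -6 - 2*U + 158*S + S*U (W(S, U) = (158*S + S*U) + (-6 - 2*U) = -6 - 2*U + 158*S + S*U)
-48850/48675 - 9595/W(R(11, -3), -196) = -48850/48675 - 9595/(-6 - 2*(-196) + 158*(8 - 1*(-3)) + (8 - 1*(-3))*(-196)) = -48850*1/48675 - 9595/(-6 + 392 + 158*(8 + 3) + (8 + 3)*(-196)) = -1954/1947 - 9595/(-6 + 392 + 158*11 + 11*(-196)) = -1954/1947 - 9595/(-6 + 392 + 1738 - 2156) = -1954/1947 - 9595/(-32) = -1954/1947 - 9595*(-1/32) = -1954/1947 + 9595/32 = 18618937/62304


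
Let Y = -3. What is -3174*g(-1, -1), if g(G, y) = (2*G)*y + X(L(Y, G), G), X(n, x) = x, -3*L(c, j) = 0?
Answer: -3174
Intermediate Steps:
L(c, j) = 0 (L(c, j) = -⅓*0 = 0)
g(G, y) = G + 2*G*y (g(G, y) = (2*G)*y + G = 2*G*y + G = G + 2*G*y)
-3174*g(-1, -1) = -3174*(-(1 + 2*(-1))) = -3174*(-(1 - 2)) = -3174*(-1*(-1)) = -3174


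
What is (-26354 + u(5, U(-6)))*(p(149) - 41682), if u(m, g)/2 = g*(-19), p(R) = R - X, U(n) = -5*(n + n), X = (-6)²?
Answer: 1190286746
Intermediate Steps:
X = 36
U(n) = -10*n
p(R) = -36 + R (p(R) = R - 1*36 = R - 36 = -36 + R)
u(m, g) = -38*g (u(m, g) = 2*(g*(-19)) = 2*(-19*g) = -38*g)
(-26354 + u(5, U(-6)))*(p(149) - 41682) = (-26354 - (-380)*(-6))*((-36 + 149) - 41682) = (-26354 - 38*60)*(113 - 41682) = (-26354 - 2280)*(-41569) = -28634*(-41569) = 1190286746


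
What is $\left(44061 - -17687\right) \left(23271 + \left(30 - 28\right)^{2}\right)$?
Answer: $1437184700$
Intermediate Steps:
$\left(44061 - -17687\right) \left(23271 + \left(30 - 28\right)^{2}\right) = \left(44061 + 17687\right) \left(23271 + 2^{2}\right) = 61748 \left(23271 + 4\right) = 61748 \cdot 23275 = 1437184700$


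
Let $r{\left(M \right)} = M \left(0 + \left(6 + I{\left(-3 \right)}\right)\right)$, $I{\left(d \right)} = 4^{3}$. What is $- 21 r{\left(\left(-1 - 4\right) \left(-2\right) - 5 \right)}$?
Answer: $-7350$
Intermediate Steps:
$I{\left(d \right)} = 64$
$r{\left(M \right)} = 70 M$ ($r{\left(M \right)} = M \left(0 + \left(6 + 64\right)\right) = M \left(0 + 70\right) = M 70 = 70 M$)
$- 21 r{\left(\left(-1 - 4\right) \left(-2\right) - 5 \right)} = - 21 \cdot 70 \left(\left(-1 - 4\right) \left(-2\right) - 5\right) = - 21 \cdot 70 \left(\left(-5\right) \left(-2\right) - 5\right) = - 21 \cdot 70 \left(10 - 5\right) = - 21 \cdot 70 \cdot 5 = \left(-21\right) 350 = -7350$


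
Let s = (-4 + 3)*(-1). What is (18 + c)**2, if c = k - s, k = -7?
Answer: 100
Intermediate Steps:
s = 1 (s = -1*(-1) = 1)
c = -8 (c = -7 - 1*1 = -7 - 1 = -8)
(18 + c)**2 = (18 - 8)**2 = 10**2 = 100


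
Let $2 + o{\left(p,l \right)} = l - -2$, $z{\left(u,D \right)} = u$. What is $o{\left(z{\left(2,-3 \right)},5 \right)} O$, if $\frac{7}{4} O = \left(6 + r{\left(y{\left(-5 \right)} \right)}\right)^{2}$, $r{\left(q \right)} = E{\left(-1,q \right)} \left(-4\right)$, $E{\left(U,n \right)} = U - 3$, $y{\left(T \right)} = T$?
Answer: $\frac{9680}{7} \approx 1382.9$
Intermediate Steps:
$E{\left(U,n \right)} = -3 + U$ ($E{\left(U,n \right)} = U - 3 = -3 + U$)
$r{\left(q \right)} = 16$ ($r{\left(q \right)} = \left(-3 - 1\right) \left(-4\right) = \left(-4\right) \left(-4\right) = 16$)
$O = \frac{1936}{7}$ ($O = \frac{4 \left(6 + 16\right)^{2}}{7} = \frac{4 \cdot 22^{2}}{7} = \frac{4}{7} \cdot 484 = \frac{1936}{7} \approx 276.57$)
$o{\left(p,l \right)} = l$ ($o{\left(p,l \right)} = -2 + \left(l - -2\right) = -2 + \left(l + 2\right) = -2 + \left(2 + l\right) = l$)
$o{\left(z{\left(2,-3 \right)},5 \right)} O = 5 \cdot \frac{1936}{7} = \frac{9680}{7}$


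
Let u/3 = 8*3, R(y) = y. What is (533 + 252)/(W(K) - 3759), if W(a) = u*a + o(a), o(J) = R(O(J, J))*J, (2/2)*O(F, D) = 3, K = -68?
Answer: -785/8859 ≈ -0.088610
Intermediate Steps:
O(F, D) = 3
u = 72 (u = 3*(8*3) = 3*24 = 72)
o(J) = 3*J
W(a) = 75*a (W(a) = 72*a + 3*a = 75*a)
(533 + 252)/(W(K) - 3759) = (533 + 252)/(75*(-68) - 3759) = 785/(-5100 - 3759) = 785/(-8859) = 785*(-1/8859) = -785/8859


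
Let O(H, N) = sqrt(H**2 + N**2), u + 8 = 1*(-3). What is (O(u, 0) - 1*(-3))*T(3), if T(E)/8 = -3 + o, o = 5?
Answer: 224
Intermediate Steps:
u = -11 (u = -8 + 1*(-3) = -8 - 3 = -11)
T(E) = 16 (T(E) = 8*(-3 + 5) = 8*2 = 16)
(O(u, 0) - 1*(-3))*T(3) = (sqrt((-11)**2 + 0**2) - 1*(-3))*16 = (sqrt(121 + 0) + 3)*16 = (sqrt(121) + 3)*16 = (11 + 3)*16 = 14*16 = 224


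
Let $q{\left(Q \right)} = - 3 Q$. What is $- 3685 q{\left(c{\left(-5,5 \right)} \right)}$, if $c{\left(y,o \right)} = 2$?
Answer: $22110$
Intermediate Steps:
$- 3685 q{\left(c{\left(-5,5 \right)} \right)} = - 3685 \left(\left(-3\right) 2\right) = \left(-3685\right) \left(-6\right) = 22110$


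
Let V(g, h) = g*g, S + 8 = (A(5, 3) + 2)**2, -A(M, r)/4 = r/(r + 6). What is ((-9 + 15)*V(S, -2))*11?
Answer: 101728/27 ≈ 3767.7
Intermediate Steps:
A(M, r) = -4*r/(6 + r) (A(M, r) = -4*r/(r + 6) = -4*r/(6 + r))
S = -68/9 (S = -8 + (-4*3/(6 + 3) + 2)**2 = -8 + (-4*3/9 + 2)**2 = -8 + (-4*3*1/9 + 2)**2 = -8 + (-4/3 + 2)**2 = -8 + (2/3)**2 = -8 + 4/9 = -68/9 ≈ -7.5556)
V(g, h) = g**2
((-9 + 15)*V(S, -2))*11 = ((-9 + 15)*(-68/9)**2)*11 = (6*(4624/81))*11 = (9248/27)*11 = 101728/27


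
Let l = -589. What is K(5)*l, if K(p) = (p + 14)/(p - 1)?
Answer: -11191/4 ≈ -2797.8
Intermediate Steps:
K(p) = (14 + p)/(-1 + p)
K(5)*l = ((14 + 5)/(-1 + 5))*(-589) = (19/4)*(-589) = -11191/4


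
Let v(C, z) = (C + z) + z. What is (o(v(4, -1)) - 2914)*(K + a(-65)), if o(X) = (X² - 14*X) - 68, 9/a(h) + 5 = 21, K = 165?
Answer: -3981447/8 ≈ -4.9768e+5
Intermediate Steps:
a(h) = 9/16 (a(h) = 9/(-5 + 21) = 9/16)
v(C, z) = C + 2*z
o(X) = -68 + X² - 14*X
(o(v(4, -1)) - 2914)*(K + a(-65)) = ((-68 + (4 + 2*(-1))² - 14*(4 + 2*(-1))) - 2914)*(165 + 9/16) = ((-68 + (4 - 2)² - 14*(4 - 2)) - 2914)*(2649/16) = ((-68 + 2² - 14*2) - 2914)*(2649/16) = ((-68 + 4 - 28) - 2914)*(2649/16) = (-92 - 2914)*(2649/16) = -3006*2649/16 = -3981447/8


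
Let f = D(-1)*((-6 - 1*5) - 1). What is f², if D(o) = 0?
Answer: 0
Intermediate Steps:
f = 0 (f = 0*((-6 - 1*5) - 1) = 0*((-6 - 5) - 1) = 0*(-11 - 1) = 0*(-12) = 0)
f² = 0² = 0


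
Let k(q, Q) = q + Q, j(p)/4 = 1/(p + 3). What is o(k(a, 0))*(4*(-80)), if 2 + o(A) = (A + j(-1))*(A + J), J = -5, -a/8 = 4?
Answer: -354560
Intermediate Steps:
a = -32 (a = -8*4 = -32)
j(p) = 4/(3 + p) (j(p) = 4/(p + 3) = 4/(3 + p))
k(q, Q) = Q + q
o(A) = -2 + (-5 + A)*(2 + A) (o(A) = -2 + (A + 4/(3 - 1))*(A - 5) = -2 + (A + 4/2)*(-5 + A) = -2 + (A + 4*(1/2))*(-5 + A) = -2 + (A + 2)*(-5 + A) = -2 + (2 + A)*(-5 + A) = -2 + (-5 + A)*(2 + A))
o(k(a, 0))*(4*(-80)) = (-12 + (0 - 32)**2 - 3*(0 - 32))*(4*(-80)) = (-12 + (-32)**2 - 3*(-32))*(-320) = (-12 + 1024 + 96)*(-320) = 1108*(-320) = -354560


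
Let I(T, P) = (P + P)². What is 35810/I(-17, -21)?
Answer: 17905/882 ≈ 20.300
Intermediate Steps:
I(T, P) = 4*P² (I(T, P) = (2*P)² = 4*P²)
35810/I(-17, -21) = 35810/((4*(-21)²)) = 35810/((4*441)) = 35810/1764 = 35810*(1/1764) = 17905/882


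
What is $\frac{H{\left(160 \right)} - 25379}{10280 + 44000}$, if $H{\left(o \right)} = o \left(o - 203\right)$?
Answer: $- \frac{32259}{54280} \approx -0.59431$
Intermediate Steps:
$H{\left(o \right)} = o \left(-203 + o\right)$
$\frac{H{\left(160 \right)} - 25379}{10280 + 44000} = \frac{160 \left(-203 + 160\right) - 25379}{10280 + 44000} = \frac{160 \left(-43\right) - 25379}{54280} = \left(-6880 - 25379\right) \frac{1}{54280} = \left(-32259\right) \frac{1}{54280} = - \frac{32259}{54280}$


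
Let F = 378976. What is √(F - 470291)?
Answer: I*√91315 ≈ 302.18*I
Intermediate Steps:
√(F - 470291) = √(378976 - 470291) = √(-91315) = I*√91315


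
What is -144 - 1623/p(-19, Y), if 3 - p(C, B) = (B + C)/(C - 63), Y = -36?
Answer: -160590/191 ≈ -840.79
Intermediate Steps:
p(C, B) = 3 - (B + C)/(-63 + C) (p(C, B) = 3 - (B + C)/(C - 63) = 3 - (B + C)/(-63 + C))
-144 - 1623/p(-19, Y) = -144 - 1623*(-63 - 19)/(-189 - 1*(-36) + 2*(-19)) = -144 - 1623*(-82/(-189 + 36 - 38)) = -144 - 1623/((-1/82*(-191))) = -144 - 1623/191/82 = -144 - 1623*82/191 = -144 - 133086/191 = -160590/191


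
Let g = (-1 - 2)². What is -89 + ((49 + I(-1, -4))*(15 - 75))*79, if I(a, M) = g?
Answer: -275009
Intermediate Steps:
g = 9 (g = (-3)² = 9)
I(a, M) = 9
-89 + ((49 + I(-1, -4))*(15 - 75))*79 = -89 + ((49 + 9)*(15 - 75))*79 = -89 + (58*(-60))*79 = -89 - 3480*79 = -89 - 274920 = -275009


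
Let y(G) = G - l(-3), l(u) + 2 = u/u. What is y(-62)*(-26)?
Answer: 1586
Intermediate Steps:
l(u) = -1 (l(u) = -2 + u/u = -2 + 1 = -1)
y(G) = 1 + G (y(G) = G - 1*(-1) = G + 1 = 1 + G)
y(-62)*(-26) = (1 - 62)*(-26) = -61*(-26) = 1586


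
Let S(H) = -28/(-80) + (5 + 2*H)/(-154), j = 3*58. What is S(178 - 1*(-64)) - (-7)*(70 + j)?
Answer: 2625969/1540 ≈ 1705.2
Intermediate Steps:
j = 174
S(H) = 489/1540 - H/77 (S(H) = -28*(-1/80) + (5 + 2*H)*(-1/154) = 7/20 + (-5/154 - H/77) = 489/1540 - H/77)
S(178 - 1*(-64)) - (-7)*(70 + j) = (489/1540 - (178 - 1*(-64))/77) - (-7)*(70 + 174) = (489/1540 - (178 + 64)/77) - (-7)*244 = (489/1540 - 1/77*242) - 1*(-1708) = (489/1540 - 22/7) + 1708 = -4351/1540 + 1708 = 2625969/1540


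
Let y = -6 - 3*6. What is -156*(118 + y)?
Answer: -14664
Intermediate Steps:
y = -24 (y = -6 - 18 = -24)
-156*(118 + y) = -156*(118 - 24) = -156*94 = -14664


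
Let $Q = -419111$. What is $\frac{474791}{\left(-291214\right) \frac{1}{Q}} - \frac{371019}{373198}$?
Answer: $\frac{3952661847389}{5784569} \approx 6.8331 \cdot 10^{5}$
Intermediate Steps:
$\frac{474791}{\left(-291214\right) \frac{1}{Q}} - \frac{371019}{373198} = \frac{474791}{\left(-291214\right) \frac{1}{-419111}} - \frac{371019}{373198} = \frac{474791}{\left(-291214\right) \left(- \frac{1}{419111}\right)} - \frac{371019}{373198} = \frac{474791}{\frac{3782}{5443}} - \frac{371019}{373198} = 474791 \cdot \frac{5443}{3782} - \frac{371019}{373198} = \frac{2584287413}{3782} - \frac{371019}{373198} = \frac{3952661847389}{5784569}$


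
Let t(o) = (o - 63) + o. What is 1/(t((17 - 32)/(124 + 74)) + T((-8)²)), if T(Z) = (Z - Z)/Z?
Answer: -33/2084 ≈ -0.015835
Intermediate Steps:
t(o) = -63 + 2*o (t(o) = (-63 + o) + o = -63 + 2*o)
T(Z) = 0 (T(Z) = 0/Z = 0)
1/(t((17 - 32)/(124 + 74)) + T((-8)²)) = 1/((-63 + 2*((17 - 32)/(124 + 74))) + 0) = 1/((-63 + 2*(-15/198)) + 0) = 1/((-63 + 2*(-15*1/198)) + 0) = 1/((-63 + 2*(-5/66)) + 0) = 1/((-63 - 5/33) + 0) = 1/(-2084/33 + 0) = 1/(-2084/33) = -33/2084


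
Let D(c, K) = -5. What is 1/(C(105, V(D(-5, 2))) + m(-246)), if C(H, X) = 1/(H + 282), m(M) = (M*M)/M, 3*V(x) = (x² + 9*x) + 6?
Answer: -387/95201 ≈ -0.0040651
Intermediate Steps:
V(x) = 2 + 3*x + x²/3 (V(x) = ((x² + 9*x) + 6)/3 = (6 + x² + 9*x)/3 = 2 + 3*x + x²/3)
m(M) = M (m(M) = M²/M = M)
C(H, X) = 1/(282 + H)
1/(C(105, V(D(-5, 2))) + m(-246)) = 1/(1/(282 + 105) - 246) = 1/(1/387 - 246) = 1/(-95201/387) = -387/95201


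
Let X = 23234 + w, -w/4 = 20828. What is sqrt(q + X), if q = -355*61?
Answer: 47*I*sqrt(37) ≈ 285.89*I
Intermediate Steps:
w = -83312 (w = -4*20828 = -83312)
q = -21655
X = -60078 (X = 23234 - 83312 = -60078)
sqrt(q + X) = sqrt(-21655 - 60078) = sqrt(-81733) = 47*I*sqrt(37)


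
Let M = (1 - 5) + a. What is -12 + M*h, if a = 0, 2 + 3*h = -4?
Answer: -4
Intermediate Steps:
h = -2 (h = -⅔ + (⅓)*(-4) = -⅔ - 4/3 = -2)
M = -4 (M = (1 - 5) + 0 = -4 + 0 = -4)
-12 + M*h = -12 - 4*(-2) = -12 + 8 = -4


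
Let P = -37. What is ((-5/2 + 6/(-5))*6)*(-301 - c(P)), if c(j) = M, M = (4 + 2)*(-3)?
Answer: 31413/5 ≈ 6282.6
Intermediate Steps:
M = -18 (M = 6*(-3) = -18)
c(j) = -18
((-5/2 + 6/(-5))*6)*(-301 - c(P)) = ((-5/2 + 6/(-5))*6)*(-301 - 1*(-18)) = ((-5*½ + 6*(-⅕))*6)*(-301 + 18) = ((-5/2 - 6/5)*6)*(-283) = -37/10*6*(-283) = -111/5*(-283) = 31413/5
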